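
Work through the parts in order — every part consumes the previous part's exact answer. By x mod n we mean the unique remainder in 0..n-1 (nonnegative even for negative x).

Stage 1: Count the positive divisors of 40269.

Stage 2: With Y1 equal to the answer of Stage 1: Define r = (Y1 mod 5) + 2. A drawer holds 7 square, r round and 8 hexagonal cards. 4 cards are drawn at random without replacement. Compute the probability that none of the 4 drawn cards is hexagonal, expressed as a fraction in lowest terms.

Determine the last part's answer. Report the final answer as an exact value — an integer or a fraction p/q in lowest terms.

Stage 1: 40269 = 3 * 31 * 433; number of divisors = (1+1) * (1+1) * (1+1) = 8; answer 8
Stage 2: Y1 = 8; r = 5; total draws C(20,4) = 4845; favorable C(12,4) = 495; P = 33/323; answer 33/323

33/323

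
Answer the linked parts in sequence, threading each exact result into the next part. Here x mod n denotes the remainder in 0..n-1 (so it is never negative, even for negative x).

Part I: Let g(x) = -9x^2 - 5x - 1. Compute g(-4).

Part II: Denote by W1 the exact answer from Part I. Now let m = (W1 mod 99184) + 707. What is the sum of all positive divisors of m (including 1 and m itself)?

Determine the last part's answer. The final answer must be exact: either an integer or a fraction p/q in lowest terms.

Part I: -9*(-4)^2 - 5*(-4)^1 - 1 = (-144) + (20) + (-1) = -125; answer -125
Part II: W1 = -125; m = 99766; 99766 = 2 * 83 * 601; sigma = (1 + 2) * (1 + 83) * (1 + 601) = 3 * 84 * 602 = 151704; answer 151704

151704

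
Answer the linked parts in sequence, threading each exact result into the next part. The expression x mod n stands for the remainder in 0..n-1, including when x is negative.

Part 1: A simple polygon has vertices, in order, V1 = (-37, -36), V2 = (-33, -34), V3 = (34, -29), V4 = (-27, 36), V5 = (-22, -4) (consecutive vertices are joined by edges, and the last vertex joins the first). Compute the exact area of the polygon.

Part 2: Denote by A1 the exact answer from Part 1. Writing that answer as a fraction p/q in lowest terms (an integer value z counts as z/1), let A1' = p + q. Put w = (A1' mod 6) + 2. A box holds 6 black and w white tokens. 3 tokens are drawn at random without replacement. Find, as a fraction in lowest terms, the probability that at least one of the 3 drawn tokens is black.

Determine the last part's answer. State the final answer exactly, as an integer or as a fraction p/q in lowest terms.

31/33

Part 1: cross terms: (-37*-34 - -33*-36)=70, (-33*-29 - 34*-34)=2113, (34*36 - -27*-29)=441, (-27*-4 - -22*36)=900, (-22*-36 - -37*-4)=644; twice the area = |4168| = 4168; area = 2084; answer 2084
Part 2: A1 = 2084; threaded value p + q = 2085; w = 5; total draws C(11,3) = 165; complement C(5,3) = 10; favorable 165 - 10 = 155; P = 31/33; answer 31/33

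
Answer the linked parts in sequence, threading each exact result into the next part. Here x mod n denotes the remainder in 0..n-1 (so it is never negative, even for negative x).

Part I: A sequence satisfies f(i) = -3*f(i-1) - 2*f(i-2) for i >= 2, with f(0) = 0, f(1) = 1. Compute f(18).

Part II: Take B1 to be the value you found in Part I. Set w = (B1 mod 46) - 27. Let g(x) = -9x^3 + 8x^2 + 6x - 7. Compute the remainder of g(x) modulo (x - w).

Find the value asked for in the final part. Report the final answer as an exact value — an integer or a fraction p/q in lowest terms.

Part I: f(2) = -3*(1) - 2*(0) = -3; iterating: f(2)=-3, f(3)=7, f(4)=-15, f(5)=31, f(6)=-63, f(7)=127, f(8)=-255, f(9)=511, f(10)=-1023, f(11)=2047, f(12)=-4095, f(13)=8191, f(14)=-16383, f(15)=32767, f(16)=-65535, f(17)=131071, f(18)=-262143; answer -262143
Part II: B1 = -262143; w = -16; remainder = value at the root: -9*(-16)^3 + 8*(-16)^2 + 6*(-16)^1 - 7 = (36864) + (2048) + (-96) + (-7) = 38809; answer 38809

38809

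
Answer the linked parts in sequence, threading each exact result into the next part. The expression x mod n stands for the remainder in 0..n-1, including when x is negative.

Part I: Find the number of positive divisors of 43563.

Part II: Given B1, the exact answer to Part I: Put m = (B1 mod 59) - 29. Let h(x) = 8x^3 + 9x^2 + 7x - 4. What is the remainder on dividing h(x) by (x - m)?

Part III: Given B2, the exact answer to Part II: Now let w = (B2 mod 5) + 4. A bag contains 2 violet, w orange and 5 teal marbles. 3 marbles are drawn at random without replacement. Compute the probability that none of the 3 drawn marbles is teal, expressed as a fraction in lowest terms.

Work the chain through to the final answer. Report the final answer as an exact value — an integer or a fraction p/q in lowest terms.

4/33

Part I: 43563 = 3 * 13 * 1117; number of divisors = (1+1) * (1+1) * (1+1) = 8; answer 8
Part II: B1 = 8; m = -21; remainder = value at the root: 8*(-21)^3 + 9*(-21)^2 + 7*(-21)^1 - 4 = (-74088) + (3969) + (-147) + (-4) = -70270; answer -70270
Part III: B2 = -70270; w = 4; total draws C(11,3) = 165; favorable C(6,3) = 20; P = 4/33; answer 4/33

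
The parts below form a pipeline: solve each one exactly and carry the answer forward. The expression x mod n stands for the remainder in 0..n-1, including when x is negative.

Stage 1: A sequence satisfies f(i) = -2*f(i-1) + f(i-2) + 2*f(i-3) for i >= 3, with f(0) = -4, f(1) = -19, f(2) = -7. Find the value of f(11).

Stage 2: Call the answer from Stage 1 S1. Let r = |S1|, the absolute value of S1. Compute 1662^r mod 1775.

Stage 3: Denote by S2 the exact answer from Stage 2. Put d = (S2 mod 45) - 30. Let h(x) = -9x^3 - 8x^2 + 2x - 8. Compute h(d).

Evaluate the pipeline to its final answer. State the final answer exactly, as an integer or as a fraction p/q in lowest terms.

Stage 1: f(3) = -2*(-7) + 1*(-19) + 2*(-4) = -13; iterating: f(3)=-13, f(4)=-19, f(5)=11, f(6)=-67, f(7)=107, f(8)=-259, f(9)=491, f(10)=-1027, f(11)=2027; answer 2027
Stage 2: S1 = 2027; r = 2027; squarings mod 1775: 1662^1=1662, 1662^2=344, 1662^4=1186, 1662^8=796, 1662^16=1716, 1662^32=1706, 1662^64=1211, 1662^128=371, 1662^256=966, 1662^512=1281, 1662^1024=861; 1662^2027 = 1662^1 * 1662^2 * 1662^8 * 1662^32 * 1662^64 * 1662^128 * 1662^256 * 1662^512 * 1662^1024 = 783 (mod 1775); answer 783
Stage 3: S2 = 783; d = -12; -9*(-12)^3 - 8*(-12)^2 + 2*(-12)^1 - 8 = (15552) + (-1152) + (-24) + (-8) = 14368; answer 14368

14368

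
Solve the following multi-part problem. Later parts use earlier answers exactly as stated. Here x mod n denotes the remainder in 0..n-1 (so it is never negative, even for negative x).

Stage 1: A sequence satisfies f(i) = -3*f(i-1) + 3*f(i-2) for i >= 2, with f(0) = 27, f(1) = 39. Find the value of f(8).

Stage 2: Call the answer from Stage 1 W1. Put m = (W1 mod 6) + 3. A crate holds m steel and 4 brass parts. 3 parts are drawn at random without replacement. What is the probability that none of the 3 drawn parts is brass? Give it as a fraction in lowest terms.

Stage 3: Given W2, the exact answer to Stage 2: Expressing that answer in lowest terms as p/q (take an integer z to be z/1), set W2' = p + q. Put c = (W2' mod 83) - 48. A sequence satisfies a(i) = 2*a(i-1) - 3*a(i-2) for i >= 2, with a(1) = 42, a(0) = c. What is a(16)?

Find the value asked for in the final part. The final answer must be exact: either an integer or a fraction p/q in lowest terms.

174612

Stage 1: f(2) = -3*(39) + 3*(27) = -36; iterating: f(2)=-36, f(3)=225, f(4)=-783, f(5)=3024, f(6)=-11421, f(7)=43335, f(8)=-164268; answer -164268
Stage 2: W1 = -164268; m = 3; total draws C(7,3) = 35; favorable C(3,3) = 1; P = 1/35; answer 1/35
Stage 3: W2 = 1/35; threaded value p + q = 36; c = -12; a(2) = 2*(42) - 3*(-12) = 120; iterating: a(2)=120, a(3)=114, a(4)=-132, a(5)=-606, a(6)=-816, a(7)=186, a(8)=2820, a(9)=5082, a(10)=1704, a(11)=-11838, a(12)=-28788, a(13)=-22062, a(14)=42240, a(15)=150666, a(16)=174612; answer 174612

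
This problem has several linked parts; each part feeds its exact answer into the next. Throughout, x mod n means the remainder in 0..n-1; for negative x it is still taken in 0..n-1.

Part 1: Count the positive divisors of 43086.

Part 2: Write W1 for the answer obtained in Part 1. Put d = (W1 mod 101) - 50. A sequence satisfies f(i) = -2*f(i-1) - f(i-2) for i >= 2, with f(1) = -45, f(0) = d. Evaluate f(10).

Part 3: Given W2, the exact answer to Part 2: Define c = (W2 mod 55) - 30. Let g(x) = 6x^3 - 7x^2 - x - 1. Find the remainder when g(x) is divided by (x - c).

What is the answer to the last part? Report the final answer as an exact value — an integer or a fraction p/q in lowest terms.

Part 1: 43086 = 2 * 3 * 43 * 167; number of divisors = (1+1) * (1+1) * (1+1) * (1+1) = 16; answer 16
Part 2: W1 = 16; d = -34; f(2) = -2*(-45) - 1*(-34) = 124; iterating: f(2)=124, f(3)=-203, f(4)=282, f(5)=-361, f(6)=440, f(7)=-519, f(8)=598, f(9)=-677, f(10)=756; answer 756
Part 3: W2 = 756; c = 11; remainder = value at the root: 6*(11)^3 - 7*(11)^2 - 1*(11)^1 - 1 = (7986) + (-847) + (-11) + (-1) = 7127; answer 7127

7127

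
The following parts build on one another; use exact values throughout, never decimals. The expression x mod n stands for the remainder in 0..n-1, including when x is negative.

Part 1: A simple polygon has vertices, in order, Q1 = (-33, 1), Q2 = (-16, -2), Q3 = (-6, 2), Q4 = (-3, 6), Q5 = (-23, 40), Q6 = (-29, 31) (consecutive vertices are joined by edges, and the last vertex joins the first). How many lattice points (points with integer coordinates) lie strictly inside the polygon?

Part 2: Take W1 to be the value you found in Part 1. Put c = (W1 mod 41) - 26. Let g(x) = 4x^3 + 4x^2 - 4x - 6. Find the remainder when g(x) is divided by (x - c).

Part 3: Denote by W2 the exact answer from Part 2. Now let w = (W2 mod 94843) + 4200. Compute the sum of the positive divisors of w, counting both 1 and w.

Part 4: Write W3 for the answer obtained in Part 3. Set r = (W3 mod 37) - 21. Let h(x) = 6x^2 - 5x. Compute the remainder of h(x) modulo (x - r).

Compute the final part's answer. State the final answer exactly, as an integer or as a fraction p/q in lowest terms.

Part 1: cross terms: (-33*-2 - -16*1)=82, (-16*2 - -6*-2)=-44, (-6*6 - -3*2)=-30, (-3*40 - -23*6)=18, (-23*31 - -29*40)=447, (-29*1 - -33*31)=994; twice the area = |1467| = 1467; area = 1467/2; boundary points = 1 + 2 + 1 + 2 + 3 + 2 = 11; strictly interior points = area - boundary/2 + 1 = 729; answer 729
Part 2: W1 = 729; c = 6; remainder = value at the root: 4*(6)^3 + 4*(6)^2 - 4*(6)^1 - 6 = (864) + (144) + (-24) + (-6) = 978; answer 978
Part 3: W2 = 978; w = 5178; 5178 = 2 * 3 * 863; sigma = (1 + 2) * (1 + 3) * (1 + 863) = 3 * 4 * 864 = 10368; answer 10368
Part 4: W3 = 10368; r = -13; remainder = value at the root: 6*(-13)^2 - 5*(-13)^1 = (1014) + (65) = 1079; answer 1079

1079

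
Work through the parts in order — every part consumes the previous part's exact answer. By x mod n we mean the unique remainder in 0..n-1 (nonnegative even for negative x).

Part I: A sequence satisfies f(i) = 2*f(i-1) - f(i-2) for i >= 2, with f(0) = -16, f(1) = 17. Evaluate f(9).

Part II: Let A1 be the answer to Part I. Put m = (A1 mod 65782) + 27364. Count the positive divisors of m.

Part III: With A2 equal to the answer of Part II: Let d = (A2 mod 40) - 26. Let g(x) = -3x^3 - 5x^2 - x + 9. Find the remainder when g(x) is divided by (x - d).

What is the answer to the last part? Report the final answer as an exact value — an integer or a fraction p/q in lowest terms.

2519

Part I: f(2) = 2*(17) - 1*(-16) = 50; iterating: f(2)=50, f(3)=83, f(4)=116, f(5)=149, f(6)=182, f(7)=215, f(8)=248, f(9)=281; answer 281
Part II: A1 = 281; m = 27645; 27645 = 3 * 5 * 19 * 97; number of divisors = (1+1) * (1+1) * (1+1) * (1+1) = 16; answer 16
Part III: A2 = 16; d = -10; remainder = value at the root: -3*(-10)^3 - 5*(-10)^2 - 1*(-10)^1 + 9 = (3000) + (-500) + (10) + (9) = 2519; answer 2519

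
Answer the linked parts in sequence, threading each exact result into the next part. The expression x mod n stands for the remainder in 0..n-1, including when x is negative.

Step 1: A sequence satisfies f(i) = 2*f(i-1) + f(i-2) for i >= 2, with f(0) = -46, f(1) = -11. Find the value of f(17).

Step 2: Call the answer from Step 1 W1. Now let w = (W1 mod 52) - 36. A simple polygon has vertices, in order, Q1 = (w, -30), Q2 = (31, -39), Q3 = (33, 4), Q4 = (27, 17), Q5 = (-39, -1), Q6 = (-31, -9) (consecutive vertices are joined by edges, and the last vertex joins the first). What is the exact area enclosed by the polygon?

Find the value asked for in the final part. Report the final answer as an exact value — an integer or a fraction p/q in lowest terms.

Step 1: f(2) = 2*(-11) + 1*(-46) = -68; iterating: f(2)=-68, f(3)=-147, f(4)=-362, f(5)=-871, f(6)=-2104, f(7)=-5079, f(8)=-12262, f(9)=-29603, f(10)=-71468, f(11)=-172539, f(12)=-416546, f(13)=-1005631, f(14)=-2427808, f(15)=-5861247, f(16)=-14150302, f(17)=-34161851; answer -34161851
Step 2: W1 = -34161851; w = -19; cross terms: (-19*-39 - 31*-30)=1671, (31*4 - 33*-39)=1411, (33*17 - 27*4)=453, (27*-1 - -39*17)=636, (-39*-9 - -31*-1)=320, (-31*-30 - -19*-9)=759; twice the area = |5250| = 5250; area = 2625; answer 2625

2625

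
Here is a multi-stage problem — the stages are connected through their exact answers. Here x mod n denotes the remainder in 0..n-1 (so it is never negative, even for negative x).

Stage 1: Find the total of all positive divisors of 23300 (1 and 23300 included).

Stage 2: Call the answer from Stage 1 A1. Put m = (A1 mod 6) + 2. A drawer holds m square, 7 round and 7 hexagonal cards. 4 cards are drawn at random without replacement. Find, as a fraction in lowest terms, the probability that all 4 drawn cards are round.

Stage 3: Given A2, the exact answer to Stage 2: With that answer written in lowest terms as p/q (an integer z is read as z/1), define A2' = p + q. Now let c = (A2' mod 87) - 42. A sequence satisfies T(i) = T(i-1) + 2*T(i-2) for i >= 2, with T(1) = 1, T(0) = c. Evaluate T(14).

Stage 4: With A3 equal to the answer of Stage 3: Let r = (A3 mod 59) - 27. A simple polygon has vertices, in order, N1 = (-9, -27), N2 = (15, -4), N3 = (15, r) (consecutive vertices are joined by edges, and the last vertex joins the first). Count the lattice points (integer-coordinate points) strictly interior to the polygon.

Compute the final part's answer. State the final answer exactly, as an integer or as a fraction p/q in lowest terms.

Stage 1: 23300 = 2^2 * 5^2 * 233; sigma = (1 + 2 + 4) * (1 + 5 + 25) * (1 + 233) = 7 * 31 * 234 = 50778; answer 50778
Stage 2: A1 = 50778; m = 2; total draws C(16,4) = 1820; favorable C(7,4) = 35; P = 1/52; answer 1/52
Stage 3: A2 = 1/52; threaded value p + q = 53; c = 11; T(2) = 1*(1) + 2*(11) = 23; iterating: T(2)=23, T(3)=25, T(4)=71, T(5)=121, T(6)=263, T(7)=505, T(8)=1031, T(9)=2041, T(10)=4103, T(11)=8185, T(12)=16391, T(13)=32761, T(14)=65543; answer 65543
Stage 4: A3 = 65543; r = 26; cross terms: (-9*-4 - 15*-27)=441, (15*26 - 15*-4)=450, (15*-27 - -9*26)=-171; twice the area = |720| = 720; area = 360; boundary points = 1 + 30 + 1 = 32; strictly interior points = area - boundary/2 + 1 = 345; answer 345

345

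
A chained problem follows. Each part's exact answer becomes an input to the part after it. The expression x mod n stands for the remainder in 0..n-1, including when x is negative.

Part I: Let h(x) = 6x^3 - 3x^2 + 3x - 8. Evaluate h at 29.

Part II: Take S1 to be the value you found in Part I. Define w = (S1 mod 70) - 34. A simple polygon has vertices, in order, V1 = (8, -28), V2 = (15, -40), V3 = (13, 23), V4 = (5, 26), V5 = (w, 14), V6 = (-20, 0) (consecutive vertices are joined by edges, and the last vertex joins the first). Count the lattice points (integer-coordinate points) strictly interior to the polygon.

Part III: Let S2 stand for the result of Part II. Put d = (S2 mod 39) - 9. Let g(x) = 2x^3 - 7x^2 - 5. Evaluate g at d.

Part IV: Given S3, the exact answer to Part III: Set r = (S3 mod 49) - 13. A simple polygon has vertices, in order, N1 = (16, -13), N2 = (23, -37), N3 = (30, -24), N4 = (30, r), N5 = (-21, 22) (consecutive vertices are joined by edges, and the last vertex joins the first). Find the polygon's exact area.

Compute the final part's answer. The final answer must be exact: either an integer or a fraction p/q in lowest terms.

Part I: 6*(29)^3 - 3*(29)^2 + 3*(29)^1 - 8 = (146334) + (-2523) + (87) + (-8) = 143890; answer 143890
Part II: S1 = 143890; w = 6; cross terms: (8*-40 - 15*-28)=100, (15*23 - 13*-40)=865, (13*26 - 5*23)=223, (5*14 - 6*26)=-86, (6*0 - -20*14)=280, (-20*-28 - 8*0)=560; twice the area = |1942| = 1942; area = 971; boundary points = 1 + 1 + 1 + 1 + 2 + 28 = 34; strictly interior points = area - boundary/2 + 1 = 955; answer 955
Part III: S2 = 955; d = 10; 2*(10)^3 - 7*(10)^2 - 5 = (2000) + (-700) + (-5) = 1295; answer 1295
Part IV: S3 = 1295; r = 8; cross terms: (16*-37 - 23*-13)=-293, (23*-24 - 30*-37)=558, (30*8 - 30*-24)=960, (30*22 - -21*8)=828, (-21*-13 - 16*22)=-79; twice the area = |1974| = 1974; area = 987; answer 987

987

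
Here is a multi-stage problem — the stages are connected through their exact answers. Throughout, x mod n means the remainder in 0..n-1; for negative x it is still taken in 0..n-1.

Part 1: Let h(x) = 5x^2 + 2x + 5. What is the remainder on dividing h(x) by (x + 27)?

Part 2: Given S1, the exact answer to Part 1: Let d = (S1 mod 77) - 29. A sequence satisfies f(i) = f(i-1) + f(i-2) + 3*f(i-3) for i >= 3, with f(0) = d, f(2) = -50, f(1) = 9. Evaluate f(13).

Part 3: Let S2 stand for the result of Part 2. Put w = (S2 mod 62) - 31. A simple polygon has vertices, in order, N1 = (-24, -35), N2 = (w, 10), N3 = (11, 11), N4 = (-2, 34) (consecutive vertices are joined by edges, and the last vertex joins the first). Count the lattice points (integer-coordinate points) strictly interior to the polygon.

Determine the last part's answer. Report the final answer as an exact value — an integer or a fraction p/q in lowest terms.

737

Part 1: remainder = value at the root: 5*(-27)^2 + 2*(-27)^1 + 5 = (3645) + (-54) + (5) = 3596; answer 3596
Part 2: S1 = 3596; d = 25; f(3) = 1*(-50) + 1*(9) + 3*(25) = 34; iterating: f(3)=34, f(4)=11, f(5)=-105, f(6)=8, f(7)=-64, f(8)=-371, f(9)=-411, f(10)=-974, f(11)=-2498, f(12)=-4705, f(13)=-10125; answer -10125
Part 3: S2 = -10125; w = 12; cross terms: (-24*10 - 12*-35)=180, (12*11 - 11*10)=22, (11*34 - -2*11)=396, (-2*-35 - -24*34)=886; twice the area = |1484| = 1484; area = 742; boundary points = 9 + 1 + 1 + 1 = 12; strictly interior points = area - boundary/2 + 1 = 737; answer 737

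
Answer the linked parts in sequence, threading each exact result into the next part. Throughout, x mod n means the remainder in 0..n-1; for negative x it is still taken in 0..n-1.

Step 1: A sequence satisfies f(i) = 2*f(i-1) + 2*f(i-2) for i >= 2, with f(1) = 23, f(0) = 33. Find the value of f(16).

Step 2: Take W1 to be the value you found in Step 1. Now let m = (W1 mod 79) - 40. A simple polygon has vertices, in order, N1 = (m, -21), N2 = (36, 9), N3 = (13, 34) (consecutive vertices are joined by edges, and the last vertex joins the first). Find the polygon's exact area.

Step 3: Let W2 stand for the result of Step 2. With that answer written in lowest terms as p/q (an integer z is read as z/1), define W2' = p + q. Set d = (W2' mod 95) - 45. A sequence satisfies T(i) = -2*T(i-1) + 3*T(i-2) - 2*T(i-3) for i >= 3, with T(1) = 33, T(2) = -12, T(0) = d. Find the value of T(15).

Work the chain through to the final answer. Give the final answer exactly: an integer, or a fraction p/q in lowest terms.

Step 1: f(2) = 2*(23) + 2*(33) = 112; iterating: f(2)=112, f(3)=270, f(4)=764, f(5)=2068, f(6)=5664, f(7)=15464, f(8)=42256, f(9)=115440, f(10)=315392, f(11)=861664, f(12)=2354112, f(13)=6431552, f(14)=17571328, f(15)=48005760, f(16)=131154176; answer 131154176
Step 2: W1 = 131154176; m = -5; cross terms: (-5*9 - 36*-21)=711, (36*34 - 13*9)=1107, (13*-21 - -5*34)=-103; twice the area = |1715| = 1715; area = 1715/2; answer 1715/2
Step 3: W2 = 1715/2; threaded value p + q = 1717; d = -38; T(3) = -2*(-12) + 3*(33) - 2*(-38) = 199; iterating: T(3)=199, T(4)=-500, T(5)=1621, T(6)=-5140, T(7)=16143, T(8)=-50948, T(9)=160605, T(10)=-506340, T(11)=1596391, T(12)=-5033012, T(13)=15867877, T(14)=-50027572, T(15)=157724799; answer 157724799

157724799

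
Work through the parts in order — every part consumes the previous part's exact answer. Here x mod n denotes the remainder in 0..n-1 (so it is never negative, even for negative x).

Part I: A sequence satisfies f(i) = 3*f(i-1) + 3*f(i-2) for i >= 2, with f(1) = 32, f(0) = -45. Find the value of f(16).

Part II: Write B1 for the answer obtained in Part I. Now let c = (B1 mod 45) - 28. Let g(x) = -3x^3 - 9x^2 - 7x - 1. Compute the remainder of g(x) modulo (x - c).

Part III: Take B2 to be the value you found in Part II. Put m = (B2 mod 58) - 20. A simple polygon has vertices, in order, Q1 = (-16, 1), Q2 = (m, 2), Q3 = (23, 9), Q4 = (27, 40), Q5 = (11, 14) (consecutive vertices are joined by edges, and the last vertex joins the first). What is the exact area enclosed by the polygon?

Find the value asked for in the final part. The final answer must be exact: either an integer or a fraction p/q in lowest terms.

Part I: f(2) = 3*(32) + 3*(-45) = -39; iterating: f(2)=-39, f(3)=-21, f(4)=-180, f(5)=-603, f(6)=-2349, f(7)=-8856, f(8)=-33615, f(9)=-127413, f(10)=-483084, f(11)=-1831491, f(12)=-6943725, f(13)=-26325648, f(14)=-99808119, f(15)=-378401301, f(16)=-1434628260; answer -1434628260
Part II: B1 = -1434628260; c = -28; remainder = value at the root: -3*(-28)^3 - 9*(-28)^2 - 7*(-28)^1 - 1 = (65856) + (-7056) + (196) + (-1) = 58995; answer 58995
Part III: B2 = 58995; m = -11; cross terms: (-16*2 - -11*1)=-21, (-11*9 - 23*2)=-145, (23*40 - 27*9)=677, (27*14 - 11*40)=-62, (11*1 - -16*14)=235; twice the area = |684| = 684; area = 342; answer 342

342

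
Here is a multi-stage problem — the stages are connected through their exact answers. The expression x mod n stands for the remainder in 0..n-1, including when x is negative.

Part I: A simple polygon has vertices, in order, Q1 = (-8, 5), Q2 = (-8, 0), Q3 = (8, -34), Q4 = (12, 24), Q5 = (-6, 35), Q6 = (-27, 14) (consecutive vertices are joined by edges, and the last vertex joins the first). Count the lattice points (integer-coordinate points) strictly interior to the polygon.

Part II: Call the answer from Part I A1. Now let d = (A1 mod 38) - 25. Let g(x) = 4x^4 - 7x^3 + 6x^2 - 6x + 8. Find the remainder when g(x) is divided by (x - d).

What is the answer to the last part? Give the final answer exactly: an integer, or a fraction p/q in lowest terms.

Part I: cross terms: (-8*0 - -8*5)=40, (-8*-34 - 8*0)=272, (8*24 - 12*-34)=600, (12*35 - -6*24)=564, (-6*14 - -27*35)=861, (-27*5 - -8*14)=-23; twice the area = |2314| = 2314; area = 1157; boundary points = 5 + 2 + 2 + 1 + 21 + 1 = 32; strictly interior points = area - boundary/2 + 1 = 1142; answer 1142
Part II: A1 = 1142; d = -23; remainder = value at the root: 4*(-23)^4 - 7*(-23)^3 + 6*(-23)^2 - 6*(-23)^1 + 8 = (1119364) + (85169) + (3174) + (138) + (8) = 1207853; answer 1207853

1207853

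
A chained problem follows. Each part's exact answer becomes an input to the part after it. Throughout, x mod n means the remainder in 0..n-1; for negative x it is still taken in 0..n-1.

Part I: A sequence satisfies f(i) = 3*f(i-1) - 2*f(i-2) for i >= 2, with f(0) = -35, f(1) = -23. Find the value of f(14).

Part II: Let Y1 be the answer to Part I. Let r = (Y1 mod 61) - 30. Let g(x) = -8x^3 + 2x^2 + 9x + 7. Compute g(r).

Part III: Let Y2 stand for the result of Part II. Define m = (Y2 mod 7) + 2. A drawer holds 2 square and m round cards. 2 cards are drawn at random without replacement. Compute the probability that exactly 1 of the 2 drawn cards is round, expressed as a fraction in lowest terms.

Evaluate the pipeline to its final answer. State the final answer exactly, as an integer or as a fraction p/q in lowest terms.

3/7

Part I: f(2) = 3*(-23) - 2*(-35) = 1; iterating: f(2)=1, f(3)=49, f(4)=145, f(5)=337, f(6)=721, f(7)=1489, f(8)=3025, f(9)=6097, f(10)=12241, f(11)=24529, f(12)=49105, f(13)=98257, f(14)=196561; answer 196561
Part II: Y1 = 196561; r = -11; -8*(-11)^3 + 2*(-11)^2 + 9*(-11)^1 + 7 = (10648) + (242) + (-99) + (7) = 10798; answer 10798
Part III: Y2 = 10798; m = 6; total draws C(8,2) = 28; favorable C(6,1)*C(2,1) = 12; P = 3/7; answer 3/7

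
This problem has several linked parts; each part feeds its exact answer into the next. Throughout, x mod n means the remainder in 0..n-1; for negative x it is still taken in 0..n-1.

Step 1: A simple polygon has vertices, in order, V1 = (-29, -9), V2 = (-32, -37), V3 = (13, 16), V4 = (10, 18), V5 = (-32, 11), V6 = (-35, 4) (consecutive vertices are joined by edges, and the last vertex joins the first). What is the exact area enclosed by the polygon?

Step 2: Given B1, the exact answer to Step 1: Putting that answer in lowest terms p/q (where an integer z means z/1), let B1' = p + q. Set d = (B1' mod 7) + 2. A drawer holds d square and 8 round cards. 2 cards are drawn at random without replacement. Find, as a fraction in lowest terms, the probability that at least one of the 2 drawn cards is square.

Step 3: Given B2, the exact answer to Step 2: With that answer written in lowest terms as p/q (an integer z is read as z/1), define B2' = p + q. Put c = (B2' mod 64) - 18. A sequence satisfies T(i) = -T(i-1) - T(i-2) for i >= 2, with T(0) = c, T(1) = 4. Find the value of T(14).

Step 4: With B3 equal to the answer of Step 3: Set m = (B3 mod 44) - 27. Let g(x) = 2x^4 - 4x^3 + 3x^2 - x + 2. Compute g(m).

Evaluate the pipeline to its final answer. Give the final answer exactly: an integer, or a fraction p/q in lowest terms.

66432

Step 1: cross terms: (-29*-37 - -32*-9)=785, (-32*16 - 13*-37)=-31, (13*18 - 10*16)=74, (10*11 - -32*18)=686, (-32*4 - -35*11)=257, (-35*-9 - -29*4)=431; twice the area = |2202| = 2202; area = 1101; answer 1101
Step 2: B1 = 1101; threaded value p + q = 1102; d = 5; total draws C(13,2) = 78; complement C(8,2) = 28; favorable 78 - 28 = 50; P = 25/39; answer 25/39
Step 3: B2 = 25/39; threaded value p + q = 64; c = -18; T(2) = -1*(4) - 1*(-18) = 14; iterating: T(2)=14, T(3)=-18, T(4)=4, T(5)=14, T(6)=-18, T(7)=4, T(8)=14, T(9)=-18, T(10)=4, T(11)=14, T(12)=-18, T(13)=4, T(14)=14; answer 14
Step 4: B3 = 14; m = -13; 2*(-13)^4 - 4*(-13)^3 + 3*(-13)^2 - 1*(-13)^1 + 2 = (57122) + (8788) + (507) + (13) + (2) = 66432; answer 66432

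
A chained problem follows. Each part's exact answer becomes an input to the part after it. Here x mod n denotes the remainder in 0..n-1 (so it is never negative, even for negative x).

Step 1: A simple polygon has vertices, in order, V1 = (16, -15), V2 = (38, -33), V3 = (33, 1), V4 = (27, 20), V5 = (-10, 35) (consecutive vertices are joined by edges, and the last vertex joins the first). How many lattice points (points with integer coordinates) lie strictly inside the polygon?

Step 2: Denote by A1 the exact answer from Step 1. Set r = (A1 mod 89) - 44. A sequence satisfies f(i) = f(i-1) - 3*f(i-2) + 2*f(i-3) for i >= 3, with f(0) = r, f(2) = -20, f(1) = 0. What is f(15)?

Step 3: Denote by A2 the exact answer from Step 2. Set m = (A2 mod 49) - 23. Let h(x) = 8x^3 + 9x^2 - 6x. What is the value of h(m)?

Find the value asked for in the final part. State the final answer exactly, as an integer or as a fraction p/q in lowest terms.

Step 1: cross terms: (16*-33 - 38*-15)=42, (38*1 - 33*-33)=1127, (33*20 - 27*1)=633, (27*35 - -10*20)=1145, (-10*-15 - 16*35)=-410; twice the area = |2537| = 2537; area = 2537/2; boundary points = 2 + 1 + 1 + 1 + 2 = 7; strictly interior points = area - boundary/2 + 1 = 1266; answer 1266
Step 2: A1 = 1266; r = -24; f(3) = 1*(-20) - 3*(0) + 2*(-24) = -68; iterating: f(3)=-68, f(4)=-8, f(5)=156, f(6)=44, f(7)=-440, f(8)=-260, f(9)=1148, f(10)=1048, f(11)=-2916, f(12)=-3764, f(13)=7080, f(14)=12540, f(15)=-16228; answer -16228
Step 3: A2 = -16228; m = 17; 8*(17)^3 + 9*(17)^2 - 6*(17)^1 = (39304) + (2601) + (-102) = 41803; answer 41803

41803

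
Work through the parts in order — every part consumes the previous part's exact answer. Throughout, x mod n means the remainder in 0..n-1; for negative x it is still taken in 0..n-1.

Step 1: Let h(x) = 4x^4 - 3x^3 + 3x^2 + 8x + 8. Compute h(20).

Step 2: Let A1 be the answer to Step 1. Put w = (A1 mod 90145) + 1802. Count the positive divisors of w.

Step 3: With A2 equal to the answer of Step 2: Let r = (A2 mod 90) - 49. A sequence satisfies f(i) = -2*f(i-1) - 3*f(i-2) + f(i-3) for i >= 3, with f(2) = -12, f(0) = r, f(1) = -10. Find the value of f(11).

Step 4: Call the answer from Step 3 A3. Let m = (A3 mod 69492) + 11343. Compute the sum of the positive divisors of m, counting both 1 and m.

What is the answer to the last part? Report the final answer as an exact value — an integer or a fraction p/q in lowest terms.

20874

Step 1: 4*(20)^4 - 3*(20)^3 + 3*(20)^2 + 8*(20)^1 + 8 = (640000) + (-24000) + (1200) + (160) + (8) = 617368; answer 617368
Step 2: A1 = 617368; w = 78300; 78300 = 2^2 * 3^3 * 5^2 * 29; number of divisors = (2+1) * (3+1) * (2+1) * (1+1) = 72; answer 72
Step 3: A2 = 72; r = 23; f(3) = -2*(-12) - 3*(-10) + 1*(23) = 77; iterating: f(3)=77, f(4)=-128, f(5)=13, f(6)=435, f(7)=-1037, f(8)=782, f(9)=1982, f(10)=-7347, f(11)=9530; answer 9530
Step 4: A3 = 9530; m = 20873; 20873 is prime, so its only divisors are 1 and 20873; sigma = 1 + 20873 = 20874; answer 20874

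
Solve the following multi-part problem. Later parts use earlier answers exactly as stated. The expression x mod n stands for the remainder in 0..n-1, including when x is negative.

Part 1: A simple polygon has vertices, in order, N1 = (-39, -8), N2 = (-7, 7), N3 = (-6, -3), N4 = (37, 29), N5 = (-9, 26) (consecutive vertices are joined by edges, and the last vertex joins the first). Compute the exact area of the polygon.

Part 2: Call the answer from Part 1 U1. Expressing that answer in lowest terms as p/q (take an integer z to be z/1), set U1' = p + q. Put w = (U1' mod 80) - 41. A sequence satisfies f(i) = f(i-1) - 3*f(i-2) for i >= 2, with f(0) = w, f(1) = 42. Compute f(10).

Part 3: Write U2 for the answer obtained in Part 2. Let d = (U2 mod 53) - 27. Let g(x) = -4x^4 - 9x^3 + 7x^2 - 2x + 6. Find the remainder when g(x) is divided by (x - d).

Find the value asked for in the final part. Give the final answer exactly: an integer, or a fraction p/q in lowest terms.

Part 1: cross terms: (-39*7 - -7*-8)=-329, (-7*-3 - -6*7)=63, (-6*29 - 37*-3)=-63, (37*26 - -9*29)=1223, (-9*-8 - -39*26)=1086; twice the area = |1980| = 1980; area = 990; answer 990
Part 2: U1 = 990; threaded value p + q = 991; w = -10; f(2) = 1*(42) - 3*(-10) = 72; iterating: f(2)=72, f(3)=-54, f(4)=-270, f(5)=-108, f(6)=702, f(7)=1026, f(8)=-1080, f(9)=-4158, f(10)=-918; answer -918
Part 3: U2 = -918; d = 9; remainder = value at the root: -4*(9)^4 - 9*(9)^3 + 7*(9)^2 - 2*(9)^1 + 6 = (-26244) + (-6561) + (567) + (-18) + (6) = -32250; answer -32250

-32250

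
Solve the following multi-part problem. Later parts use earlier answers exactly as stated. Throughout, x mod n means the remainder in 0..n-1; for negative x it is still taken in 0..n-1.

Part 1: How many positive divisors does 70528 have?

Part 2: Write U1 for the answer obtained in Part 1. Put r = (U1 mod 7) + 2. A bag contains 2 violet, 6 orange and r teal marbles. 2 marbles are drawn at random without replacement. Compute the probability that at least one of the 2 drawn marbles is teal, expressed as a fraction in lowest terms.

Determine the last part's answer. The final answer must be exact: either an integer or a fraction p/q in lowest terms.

Part 1: 70528 = 2^7 * 19 * 29; number of divisors = (7+1) * (1+1) * (1+1) = 32; answer 32
Part 2: U1 = 32; r = 6; total draws C(14,2) = 91; complement C(8,2) = 28; favorable 91 - 28 = 63; P = 9/13; answer 9/13

9/13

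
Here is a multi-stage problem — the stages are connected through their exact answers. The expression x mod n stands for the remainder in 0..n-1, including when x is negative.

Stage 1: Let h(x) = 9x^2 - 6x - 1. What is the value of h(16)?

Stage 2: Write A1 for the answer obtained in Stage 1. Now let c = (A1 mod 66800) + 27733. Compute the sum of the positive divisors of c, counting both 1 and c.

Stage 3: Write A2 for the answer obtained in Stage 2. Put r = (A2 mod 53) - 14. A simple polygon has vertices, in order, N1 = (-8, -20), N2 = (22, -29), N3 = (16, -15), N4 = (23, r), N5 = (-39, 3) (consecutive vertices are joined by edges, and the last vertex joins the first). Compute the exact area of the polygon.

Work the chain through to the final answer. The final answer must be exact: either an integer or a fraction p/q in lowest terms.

Stage 1: 9*(16)^2 - 6*(16)^1 - 1 = (2304) + (-96) + (-1) = 2207; answer 2207
Stage 2: A1 = 2207; c = 29940; 29940 = 2^2 * 3 * 5 * 499; sigma = (1 + 2 + 4) * (1 + 3) * (1 + 5) * (1 + 499) = 7 * 4 * 6 * 500 = 84000; answer 84000
Stage 3: A2 = 84000; r = 34; cross terms: (-8*-29 - 22*-20)=672, (22*-15 - 16*-29)=134, (16*34 - 23*-15)=889, (23*3 - -39*34)=1395, (-39*-20 - -8*3)=804; twice the area = |3894| = 3894; area = 1947; answer 1947

1947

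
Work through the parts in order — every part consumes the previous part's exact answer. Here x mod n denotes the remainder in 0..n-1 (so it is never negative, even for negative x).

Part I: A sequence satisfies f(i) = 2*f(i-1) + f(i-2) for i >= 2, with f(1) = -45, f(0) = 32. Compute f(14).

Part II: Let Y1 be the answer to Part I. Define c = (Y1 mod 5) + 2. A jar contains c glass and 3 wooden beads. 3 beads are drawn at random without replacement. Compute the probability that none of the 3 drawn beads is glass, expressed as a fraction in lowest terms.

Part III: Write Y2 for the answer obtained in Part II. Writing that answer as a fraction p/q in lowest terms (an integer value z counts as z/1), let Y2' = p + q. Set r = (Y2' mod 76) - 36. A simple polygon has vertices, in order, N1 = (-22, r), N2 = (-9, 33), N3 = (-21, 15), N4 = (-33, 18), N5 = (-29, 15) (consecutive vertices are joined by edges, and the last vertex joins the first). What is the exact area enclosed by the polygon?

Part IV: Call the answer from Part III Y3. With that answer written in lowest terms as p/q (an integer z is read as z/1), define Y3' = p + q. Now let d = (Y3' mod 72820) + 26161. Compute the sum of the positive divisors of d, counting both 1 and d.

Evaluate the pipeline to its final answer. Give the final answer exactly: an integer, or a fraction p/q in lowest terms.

Part I: f(2) = 2*(-45) + 1*(32) = -58; iterating: f(2)=-58, f(3)=-161, f(4)=-380, f(5)=-921, f(6)=-2222, f(7)=-5365, f(8)=-12952, f(9)=-31269, f(10)=-75490, f(11)=-182249, f(12)=-439988, f(13)=-1062225, f(14)=-2564438; answer -2564438
Part II: Y1 = -2564438; c = 4; total draws C(7,3) = 35; favorable C(3,3) = 1; P = 1/35; answer 1/35
Part III: Y2 = 1/35; threaded value p + q = 36; r = 0; cross terms: (-22*33 - -9*0)=-726, (-9*15 - -21*33)=558, (-21*18 - -33*15)=117, (-33*15 - -29*18)=27, (-29*0 - -22*15)=330; twice the area = |306| = 306; area = 153; answer 153
Part IV: Y3 = 153; threaded value p + q = 154; d = 26315; 26315 = 5 * 19 * 277; sigma = (1 + 5) * (1 + 19) * (1 + 277) = 6 * 20 * 278 = 33360; answer 33360

33360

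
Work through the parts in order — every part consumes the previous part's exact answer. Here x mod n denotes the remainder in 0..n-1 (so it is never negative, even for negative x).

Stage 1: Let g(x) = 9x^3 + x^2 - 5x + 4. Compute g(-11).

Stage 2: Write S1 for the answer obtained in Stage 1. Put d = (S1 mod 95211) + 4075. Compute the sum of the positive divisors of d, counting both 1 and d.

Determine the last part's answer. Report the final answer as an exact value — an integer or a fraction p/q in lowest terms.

Stage 1: 9*(-11)^3 + 1*(-11)^2 - 5*(-11)^1 + 4 = (-11979) + (121) + (55) + (4) = -11799; answer -11799
Stage 2: S1 = -11799; d = 87487; 87487 = 89 * 983; sigma = (1 + 89) * (1 + 983) = 90 * 984 = 88560; answer 88560

88560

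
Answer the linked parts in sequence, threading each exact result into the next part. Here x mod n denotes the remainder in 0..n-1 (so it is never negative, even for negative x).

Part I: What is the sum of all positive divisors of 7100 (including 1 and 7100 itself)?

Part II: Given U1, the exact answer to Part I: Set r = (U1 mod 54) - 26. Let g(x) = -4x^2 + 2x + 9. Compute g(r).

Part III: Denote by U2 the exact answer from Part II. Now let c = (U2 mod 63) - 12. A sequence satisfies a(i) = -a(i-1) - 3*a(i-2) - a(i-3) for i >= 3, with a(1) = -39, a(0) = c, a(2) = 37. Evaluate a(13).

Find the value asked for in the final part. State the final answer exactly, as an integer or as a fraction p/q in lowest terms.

Part I: 7100 = 2^2 * 5^2 * 71; sigma = (1 + 2 + 4) * (1 + 5 + 25) * (1 + 71) = 7 * 31 * 72 = 15624; answer 15624
Part II: U1 = 15624; r = -8; -4*(-8)^2 + 2*(-8)^1 + 9 = (-256) + (-16) + (9) = -263; answer -263
Part III: U2 = -263; c = 40; a(3) = -1*(37) - 3*(-39) - 1*(40) = 40; iterating: a(3)=40, a(4)=-112, a(5)=-45, a(6)=341, a(7)=-94, a(8)=-884, a(9)=825, a(10)=1921, a(11)=-3512, a(12)=-3076, a(13)=11691; answer 11691

11691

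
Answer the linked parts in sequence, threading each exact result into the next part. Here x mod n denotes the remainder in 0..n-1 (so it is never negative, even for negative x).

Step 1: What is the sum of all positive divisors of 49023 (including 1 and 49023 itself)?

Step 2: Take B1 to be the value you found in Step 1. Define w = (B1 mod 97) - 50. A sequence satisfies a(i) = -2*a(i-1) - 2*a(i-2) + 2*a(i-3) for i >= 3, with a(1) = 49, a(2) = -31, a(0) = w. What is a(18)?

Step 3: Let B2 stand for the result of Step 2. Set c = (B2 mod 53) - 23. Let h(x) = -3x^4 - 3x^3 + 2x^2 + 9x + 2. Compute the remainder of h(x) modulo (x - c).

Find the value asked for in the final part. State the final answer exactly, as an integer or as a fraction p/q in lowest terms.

Step 1: 49023 = 3^2 * 13 * 419; sigma = (1 + 3 + 9) * (1 + 13) * (1 + 419) = 13 * 14 * 420 = 76440; answer 76440
Step 2: B1 = 76440; w = -46; a(3) = -2*(-31) - 2*(49) + 2*(-46) = -128; iterating: a(3)=-128, a(4)=416, a(5)=-638, a(6)=188, a(7)=1732, a(8)=-5116, a(9)=7144, a(10)=-592, a(11)=-23336, a(12)=62144, a(13)=-78800, a(14)=-13360, a(15)=308608, a(16)=-748096, a(17)=852256, a(18)=408896; answer 408896
Step 3: B2 = 408896; c = -22; remainder = value at the root: -3*(-22)^4 - 3*(-22)^3 + 2*(-22)^2 + 9*(-22)^1 + 2 = (-702768) + (31944) + (968) + (-198) + (2) = -670052; answer -670052

-670052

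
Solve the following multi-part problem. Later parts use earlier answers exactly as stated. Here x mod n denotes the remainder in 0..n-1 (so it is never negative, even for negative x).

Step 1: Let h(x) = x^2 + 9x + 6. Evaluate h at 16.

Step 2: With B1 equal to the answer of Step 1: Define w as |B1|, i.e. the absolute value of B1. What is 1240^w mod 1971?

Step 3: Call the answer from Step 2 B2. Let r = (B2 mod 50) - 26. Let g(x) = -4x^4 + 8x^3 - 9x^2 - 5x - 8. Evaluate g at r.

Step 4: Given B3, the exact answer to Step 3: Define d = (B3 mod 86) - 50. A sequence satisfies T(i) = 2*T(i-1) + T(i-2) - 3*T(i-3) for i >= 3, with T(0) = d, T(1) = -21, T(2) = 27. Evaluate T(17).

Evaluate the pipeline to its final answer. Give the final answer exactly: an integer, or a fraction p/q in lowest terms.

Step 1: 1*(16)^2 + 9*(16)^1 + 6 = (256) + (144) + (6) = 406; answer 406
Step 2: B1 = 406; w = 406; squarings mod 1971: 1240^1=1240, 1240^2=220, 1240^4=1096, 1240^8=877, 1240^16=439, 1240^32=1534, 1240^64=1753, 1240^128=220, 1240^256=1096; 1240^406 = 1240^2 * 1240^4 * 1240^16 * 1240^128 * 1240^256 = 1753 (mod 1971); answer 1753
Step 3: B2 = 1753; r = -23; -4*(-23)^4 + 8*(-23)^3 - 9*(-23)^2 - 5*(-23)^1 - 8 = (-1119364) + (-97336) + (-4761) + (115) + (-8) = -1221354; answer -1221354
Step 4: B3 = -1221354; d = -32; T(3) = 2*(27) + 1*(-21) - 3*(-32) = 129; iterating: T(3)=129, T(4)=348, T(5)=744, T(6)=1449, T(7)=2598, T(8)=4413, T(9)=7077, T(10)=10773, T(11)=15384, T(12)=20310, T(13)=23685, T(14)=21528, T(15)=5811, T(16)=-37905, T(17)=-134583; answer -134583

-134583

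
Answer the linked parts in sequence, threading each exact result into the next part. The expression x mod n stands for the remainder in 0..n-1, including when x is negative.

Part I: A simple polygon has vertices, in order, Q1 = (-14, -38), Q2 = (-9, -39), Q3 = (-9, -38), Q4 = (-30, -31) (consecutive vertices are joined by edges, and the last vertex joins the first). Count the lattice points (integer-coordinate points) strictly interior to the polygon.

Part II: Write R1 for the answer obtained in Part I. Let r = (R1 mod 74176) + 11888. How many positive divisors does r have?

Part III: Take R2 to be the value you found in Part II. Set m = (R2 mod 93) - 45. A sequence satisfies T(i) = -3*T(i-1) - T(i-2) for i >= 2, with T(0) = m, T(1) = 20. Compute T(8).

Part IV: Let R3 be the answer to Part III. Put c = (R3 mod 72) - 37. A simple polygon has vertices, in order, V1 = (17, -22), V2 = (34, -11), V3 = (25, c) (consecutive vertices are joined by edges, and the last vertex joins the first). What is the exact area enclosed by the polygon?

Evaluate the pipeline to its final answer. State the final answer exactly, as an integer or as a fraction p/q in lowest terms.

381

Part I: cross terms: (-14*-39 - -9*-38)=204, (-9*-38 - -9*-39)=-9, (-9*-31 - -30*-38)=-861, (-30*-38 - -14*-31)=706; twice the area = |40| = 40; area = 20; boundary points = 1 + 1 + 7 + 1 = 10; strictly interior points = area - boundary/2 + 1 = 16; answer 16
Part II: R1 = 16; r = 11904; 11904 = 2^7 * 3 * 31; number of divisors = (7+1) * (1+1) * (1+1) = 32; answer 32
Part III: R2 = 32; m = -13; T(2) = -3*(20) - 1*(-13) = -47; iterating: T(2)=-47, T(3)=121, T(4)=-316, T(5)=827, T(6)=-2165, T(7)=5668, T(8)=-14839; answer -14839
Part IV: R3 = -14839; c = 28; cross terms: (17*-11 - 34*-22)=561, (34*28 - 25*-11)=1227, (25*-22 - 17*28)=-1026; twice the area = |762| = 762; area = 381; answer 381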